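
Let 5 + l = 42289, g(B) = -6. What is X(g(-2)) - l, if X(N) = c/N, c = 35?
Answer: -253739/6 ≈ -42290.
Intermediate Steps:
X(N) = 35/N
l = 42284 (l = -5 + 42289 = 42284)
X(g(-2)) - l = 35/(-6) - 1*42284 = 35*(-⅙) - 42284 = -35/6 - 42284 = -253739/6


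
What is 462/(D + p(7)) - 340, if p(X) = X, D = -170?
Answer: -55882/163 ≈ -342.83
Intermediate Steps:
462/(D + p(7)) - 340 = 462/(-170 + 7) - 340 = 462/(-163) - 340 = 462*(-1/163) - 340 = -462/163 - 340 = -55882/163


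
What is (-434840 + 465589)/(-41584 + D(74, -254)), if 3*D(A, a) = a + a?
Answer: -92247/125260 ≈ -0.73644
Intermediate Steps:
D(A, a) = 2*a/3 (D(A, a) = (a + a)/3 = (2*a)/3 = 2*a/3)
(-434840 + 465589)/(-41584 + D(74, -254)) = (-434840 + 465589)/(-41584 + (⅔)*(-254)) = 30749/(-41584 - 508/3) = 30749/(-125260/3) = 30749*(-3/125260) = -92247/125260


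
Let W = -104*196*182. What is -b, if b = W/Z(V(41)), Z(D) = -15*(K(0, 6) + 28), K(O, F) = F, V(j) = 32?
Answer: -1854944/255 ≈ -7274.3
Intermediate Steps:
W = -3709888 (W = -20384*182 = -3709888)
Z(D) = -510 (Z(D) = -15*(6 + 28) = -15*34 = -510)
b = 1854944/255 (b = -3709888/(-510) = -3709888*(-1/510) = 1854944/255 ≈ 7274.3)
-b = -1*1854944/255 = -1854944/255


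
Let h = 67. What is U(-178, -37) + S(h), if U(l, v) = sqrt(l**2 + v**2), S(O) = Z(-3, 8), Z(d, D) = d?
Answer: -3 + sqrt(33053) ≈ 178.80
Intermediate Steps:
S(O) = -3
U(-178, -37) + S(h) = sqrt((-178)**2 + (-37)**2) - 3 = sqrt(31684 + 1369) - 3 = sqrt(33053) - 3 = -3 + sqrt(33053)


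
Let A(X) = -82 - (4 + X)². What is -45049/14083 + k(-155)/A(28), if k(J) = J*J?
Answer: -388168269/15575798 ≈ -24.921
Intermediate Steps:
k(J) = J²
-45049/14083 + k(-155)/A(28) = -45049/14083 + (-155)²/(-82 - (4 + 28)²) = -45049*1/14083 + 24025/(-82 - 1*32²) = -45049/14083 + 24025/(-82 - 1*1024) = -45049/14083 + 24025/(-82 - 1024) = -45049/14083 + 24025/(-1106) = -45049/14083 + 24025*(-1/1106) = -45049/14083 - 24025/1106 = -388168269/15575798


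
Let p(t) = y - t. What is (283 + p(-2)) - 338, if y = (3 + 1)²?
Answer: -37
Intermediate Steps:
y = 16 (y = 4² = 16)
p(t) = 16 - t
(283 + p(-2)) - 338 = (283 + (16 - 1*(-2))) - 338 = (283 + (16 + 2)) - 338 = (283 + 18) - 338 = 301 - 338 = -37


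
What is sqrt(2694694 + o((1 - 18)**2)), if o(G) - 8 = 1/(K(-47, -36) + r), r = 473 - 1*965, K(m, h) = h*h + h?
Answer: sqrt(6208593411)/48 ≈ 1641.6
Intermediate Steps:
K(m, h) = h + h**2 (K(m, h) = h**2 + h = h + h**2)
r = -492 (r = 473 - 965 = -492)
o(G) = 6145/768 (o(G) = 8 + 1/(-36*(1 - 36) - 492) = 8 + 1/(-36*(-35) - 492) = 8 + 1/(1260 - 492) = 8 + 1/768 = 6145/768)
sqrt(2694694 + o((1 - 18)**2)) = sqrt(2694694 + 6145/768) = sqrt(2069531137/768) = sqrt(6208593411)/48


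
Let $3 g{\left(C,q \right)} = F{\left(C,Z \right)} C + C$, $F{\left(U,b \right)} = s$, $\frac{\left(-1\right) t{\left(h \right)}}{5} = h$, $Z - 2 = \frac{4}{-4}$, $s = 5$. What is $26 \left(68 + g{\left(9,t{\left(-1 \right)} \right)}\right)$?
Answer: $2236$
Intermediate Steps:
$Z = 1$ ($Z = 2 + \frac{4}{-4} = 2 + 4 \left(- \frac{1}{4}\right) = 2 - 1 = 1$)
$t{\left(h \right)} = - 5 h$
$F{\left(U,b \right)} = 5$
$g{\left(C,q \right)} = 2 C$ ($g{\left(C,q \right)} = \frac{5 C + C}{3} = \frac{6 C}{3} = 2 C$)
$26 \left(68 + g{\left(9,t{\left(-1 \right)} \right)}\right) = 26 \left(68 + 2 \cdot 9\right) = 26 \left(68 + 18\right) = 26 \cdot 86 = 2236$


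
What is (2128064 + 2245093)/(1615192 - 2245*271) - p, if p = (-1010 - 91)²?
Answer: -406811985680/335599 ≈ -1.2122e+6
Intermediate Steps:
p = 1212201 (p = (-1101)² = 1212201)
(2128064 + 2245093)/(1615192 - 2245*271) - p = (2128064 + 2245093)/(1615192 - 2245*271) - 1*1212201 = 4373157/(1615192 - 608395) - 1212201 = 4373157/1006797 - 1212201 = 4373157*(1/1006797) - 1212201 = 1457719/335599 - 1212201 = -406811985680/335599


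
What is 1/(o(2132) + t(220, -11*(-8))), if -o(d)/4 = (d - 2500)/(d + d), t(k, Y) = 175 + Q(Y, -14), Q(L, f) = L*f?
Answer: -533/563197 ≈ -0.00094638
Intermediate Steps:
t(k, Y) = 175 - 14*Y (t(k, Y) = 175 + Y*(-14) = 175 - 14*Y)
o(d) = -2*(-2500 + d)/d (o(d) = -4*(d - 2500)/(d + d) = -4*(-2500 + d)/(2*d) = -4*(-2500 + d)*1/(2*d) = -2*(-2500 + d)/d)
1/(o(2132) + t(220, -11*(-8))) = 1/((-2 + 5000/2132) + (175 - (-154)*(-8))) = 1/((-2 + 5000*(1/2132)) + (175 - 14*88)) = 1/((-2 + 1250/533) + (175 - 1232)) = 1/(184/533 - 1057) = 1/(-563197/533) = -533/563197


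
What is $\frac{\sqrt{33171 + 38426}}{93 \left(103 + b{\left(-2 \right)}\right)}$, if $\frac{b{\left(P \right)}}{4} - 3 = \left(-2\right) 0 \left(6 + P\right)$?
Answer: $\frac{\sqrt{71597}}{10695} \approx 0.025019$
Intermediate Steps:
$b{\left(P \right)} = 12$ ($b{\left(P \right)} = 12 + 4 \left(-2\right) 0 \left(6 + P\right) = 12 + 4 \cdot 0 \left(6 + P\right) = 12 + 4 \cdot 0 = 12 + 0 = 12$)
$\frac{\sqrt{33171 + 38426}}{93 \left(103 + b{\left(-2 \right)}\right)} = \frac{\sqrt{33171 + 38426}}{93 \left(103 + 12\right)} = \frac{\sqrt{71597}}{93 \cdot 115} = \frac{\sqrt{71597}}{10695}$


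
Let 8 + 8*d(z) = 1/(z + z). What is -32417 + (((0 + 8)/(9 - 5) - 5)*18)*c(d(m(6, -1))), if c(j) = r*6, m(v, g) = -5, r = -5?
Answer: -30797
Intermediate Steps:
d(z) = -1 + 1/(16*z) (d(z) = -1 + 1/(8*(z + z)) = -1 + 1/(8*((2*z))) = -1 + (1/(2*z))/8 = -1 + 1/(16*z))
c(j) = -30 (c(j) = -5*6 = -30)
-32417 + (((0 + 8)/(9 - 5) - 5)*18)*c(d(m(6, -1))) = -32417 + (((0 + 8)/(9 - 5) - 5)*18)*(-30) = -32417 + ((8/4 - 5)*18)*(-30) = -32417 + ((8*(¼) - 5)*18)*(-30) = -32417 + ((2 - 5)*18)*(-30) = -32417 - 3*18*(-30) = -32417 - 54*(-30) = -32417 + 1620 = -30797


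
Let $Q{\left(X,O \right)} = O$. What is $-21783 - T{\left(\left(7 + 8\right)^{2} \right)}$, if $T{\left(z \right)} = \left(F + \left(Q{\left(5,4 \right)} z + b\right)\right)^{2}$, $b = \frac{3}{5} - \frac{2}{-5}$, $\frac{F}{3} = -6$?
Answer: $-801472$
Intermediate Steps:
$F = -18$ ($F = 3 \left(-6\right) = -18$)
$b = 1$ ($b = 3 \cdot \frac{1}{5} - - \frac{2}{5} = \frac{3}{5} + \frac{2}{5} = 1$)
$T{\left(z \right)} = \left(-17 + 4 z\right)^{2}$ ($T{\left(z \right)} = \left(-18 + \left(4 z + 1\right)\right)^{2} = \left(-18 + \left(1 + 4 z\right)\right)^{2} = \left(-17 + 4 z\right)^{2}$)
$-21783 - T{\left(\left(7 + 8\right)^{2} \right)} = -21783 - \left(-17 + 4 \left(7 + 8\right)^{2}\right)^{2} = -21783 - \left(-17 + 4 \cdot 15^{2}\right)^{2} = -21783 - \left(-17 + 4 \cdot 225\right)^{2} = -21783 - \left(-17 + 900\right)^{2} = -21783 - 883^{2} = -21783 - 779689 = -801472$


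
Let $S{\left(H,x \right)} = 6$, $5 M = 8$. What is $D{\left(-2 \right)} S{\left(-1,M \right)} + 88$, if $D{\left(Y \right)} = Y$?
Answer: $76$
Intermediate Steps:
$M = \frac{8}{5}$ ($M = \frac{1}{5} \cdot 8 = \frac{8}{5} \approx 1.6$)
$D{\left(-2 \right)} S{\left(-1,M \right)} + 88 = \left(-2\right) 6 + 88 = -12 + 88 = 76$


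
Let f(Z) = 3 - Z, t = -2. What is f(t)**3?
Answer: 125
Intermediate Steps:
f(t)**3 = (3 - 1*(-2))**3 = (3 + 2)**3 = 5**3 = 125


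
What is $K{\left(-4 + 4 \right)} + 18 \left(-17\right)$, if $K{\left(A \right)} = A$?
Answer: $-306$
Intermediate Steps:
$K{\left(-4 + 4 \right)} + 18 \left(-17\right) = \left(-4 + 4\right) + 18 \left(-17\right) = 0 - 306 = -306$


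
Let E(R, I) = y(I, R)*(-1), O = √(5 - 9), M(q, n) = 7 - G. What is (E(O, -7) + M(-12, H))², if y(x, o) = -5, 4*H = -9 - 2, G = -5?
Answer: 289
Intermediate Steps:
H = -11/4 (H = (-9 - 2)/4 = (¼)*(-11) = -11/4 ≈ -2.7500)
M(q, n) = 12 (M(q, n) = 7 - 1*(-5) = 7 + 5 = 12)
O = 2*I (O = √(-4) = 2*I ≈ 2.0*I)
E(R, I) = 5 (E(R, I) = -5*(-1) = 5)
(E(O, -7) + M(-12, H))² = (5 + 12)² = 17² = 289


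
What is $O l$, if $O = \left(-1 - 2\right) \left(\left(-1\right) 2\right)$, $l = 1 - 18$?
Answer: $-102$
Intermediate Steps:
$l = -17$
$O = 6$ ($O = \left(-3\right) \left(-2\right) = 6$)
$O l = 6 \left(-17\right) = -102$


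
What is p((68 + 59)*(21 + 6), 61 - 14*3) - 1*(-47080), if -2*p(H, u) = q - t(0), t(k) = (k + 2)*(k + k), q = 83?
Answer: 94077/2 ≈ 47039.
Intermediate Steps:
t(k) = 2*k*(2 + k) (t(k) = (2 + k)*(2*k) = 2*k*(2 + k))
p(H, u) = -83/2 (p(H, u) = -(83 - 2*0*(2 + 0))/2 = -(83 - 2*0*2)/2 = -(83 - 1*0)/2 = -(83 + 0)/2 = -½*83 = -83/2)
p((68 + 59)*(21 + 6), 61 - 14*3) - 1*(-47080) = -83/2 - 1*(-47080) = -83/2 + 47080 = 94077/2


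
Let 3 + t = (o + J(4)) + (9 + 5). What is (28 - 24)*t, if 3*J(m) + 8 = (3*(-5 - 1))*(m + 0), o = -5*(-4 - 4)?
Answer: 292/3 ≈ 97.333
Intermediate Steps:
o = 40 (o = -5*(-8) = 40)
J(m) = -8/3 - 6*m (J(m) = -8/3 + ((3*(-5 - 1))*(m + 0))/3 = -8/3 + ((3*(-6))*m)/3 = -8/3 + (-18*m)/3 = -8/3 - 6*m)
t = 73/3 (t = -3 + ((40 + (-8/3 - 6*4)) + (9 + 5)) = -3 + ((40 + (-8/3 - 24)) + 14) = -3 + ((40 - 80/3) + 14) = -3 + (40/3 + 14) = -3 + 82/3 = 73/3 ≈ 24.333)
(28 - 24)*t = (28 - 24)*(73/3) = 4*(73/3) = 292/3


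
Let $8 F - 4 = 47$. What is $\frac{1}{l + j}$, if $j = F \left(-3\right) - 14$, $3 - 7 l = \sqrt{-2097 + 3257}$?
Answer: $- \frac{102536}{3278321} + \frac{896 \sqrt{290}}{3278321} \approx -0.026623$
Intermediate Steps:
$F = \frac{51}{8}$ ($F = \frac{1}{2} + \frac{1}{8} \cdot 47 = \frac{1}{2} + \frac{47}{8} = \frac{51}{8} \approx 6.375$)
$l = \frac{3}{7} - \frac{2 \sqrt{290}}{7}$ ($l = \frac{3}{7} - \frac{\sqrt{-2097 + 3257}}{7} = \frac{3}{7} - \frac{\sqrt{1160}}{7} = \frac{3}{7} - \frac{2 \sqrt{290}}{7} \approx -4.437$)
$j = - \frac{265}{8}$ ($j = \frac{51}{8} \left(-3\right) - 14 = - \frac{153}{8} - 14 = - \frac{265}{8} \approx -33.125$)
$\frac{1}{l + j} = \frac{1}{\left(\frac{3}{7} - \frac{2 \sqrt{290}}{7}\right) - \frac{265}{8}} = \frac{1}{- \frac{1831}{56} - \frac{2 \sqrt{290}}{7}}$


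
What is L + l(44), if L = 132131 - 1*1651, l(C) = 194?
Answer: 130674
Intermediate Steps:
L = 130480 (L = 132131 - 1651 = 130480)
L + l(44) = 130480 + 194 = 130674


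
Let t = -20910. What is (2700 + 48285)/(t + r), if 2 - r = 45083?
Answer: -16995/21997 ≈ -0.77260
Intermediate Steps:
r = -45081 (r = 2 - 1*45083 = 2 - 45083 = -45081)
(2700 + 48285)/(t + r) = (2700 + 48285)/(-20910 - 45081) = 50985/(-65991) = 50985*(-1/65991) = -16995/21997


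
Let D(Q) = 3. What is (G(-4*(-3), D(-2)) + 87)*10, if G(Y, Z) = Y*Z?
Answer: 1230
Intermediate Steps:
(G(-4*(-3), D(-2)) + 87)*10 = (-4*(-3)*3 + 87)*10 = (12*3 + 87)*10 = (36 + 87)*10 = 123*10 = 1230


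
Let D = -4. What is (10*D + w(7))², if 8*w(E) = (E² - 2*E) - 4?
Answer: 83521/64 ≈ 1305.0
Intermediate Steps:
w(E) = -½ - E/4 + E²/8 (w(E) = ((E² - 2*E) - 4)/8 = (-4 + E² - 2*E)/8 = -½ - E/4 + E²/8)
(10*D + w(7))² = (10*(-4) + (-½ - ¼*7 + (⅛)*7²))² = (-40 + (-½ - 7/4 + (⅛)*49))² = (-40 + (-½ - 7/4 + 49/8))² = (-40 + 31/8)² = (-289/8)² = 83521/64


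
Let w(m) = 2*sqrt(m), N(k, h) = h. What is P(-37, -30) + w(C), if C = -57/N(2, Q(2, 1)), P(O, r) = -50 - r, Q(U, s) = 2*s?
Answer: -20 + I*sqrt(114) ≈ -20.0 + 10.677*I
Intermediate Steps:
C = -57/2 (C = -57/(2*1) = -57/2 ≈ -28.500)
P(-37, -30) + w(C) = (-50 - 1*(-30)) + 2*sqrt(-57/2) = (-50 + 30) + 2*(I*sqrt(114)/2) = -20 + I*sqrt(114)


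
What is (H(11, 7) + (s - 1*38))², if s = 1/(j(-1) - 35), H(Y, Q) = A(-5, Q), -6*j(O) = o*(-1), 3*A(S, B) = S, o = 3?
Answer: 833569/529 ≈ 1575.7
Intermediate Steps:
A(S, B) = S/3
j(O) = ½ (j(O) = -(-1)/2 = -⅙*(-3) = ½)
H(Y, Q) = -5/3 (H(Y, Q) = (⅓)*(-5) = -5/3)
s = -2/69 (s = 1/(½ - 35) = 1/(-69/2) = -2/69 ≈ -0.028986)
(H(11, 7) + (s - 1*38))² = (-5/3 + (-2/69 - 1*38))² = (-5/3 + (-2/69 - 38))² = (-5/3 - 2624/69)² = (-913/23)² = 833569/529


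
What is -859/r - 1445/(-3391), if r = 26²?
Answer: -1936049/2292316 ≈ -0.84458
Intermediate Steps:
r = 676
-859/r - 1445/(-3391) = -859/676 - 1445/(-3391) = -859*1/676 - 1445*(-1/3391) = -859/676 + 1445/3391 = -1936049/2292316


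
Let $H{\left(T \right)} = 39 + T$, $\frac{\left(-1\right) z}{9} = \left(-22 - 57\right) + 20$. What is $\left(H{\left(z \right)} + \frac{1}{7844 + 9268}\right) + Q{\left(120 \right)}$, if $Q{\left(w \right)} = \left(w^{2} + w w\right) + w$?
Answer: $\frac{504632881}{17112} \approx 29490.0$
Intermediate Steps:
$z = 531$ ($z = - 9 \left(\left(-22 - 57\right) + 20\right) = - 9 \left(-79 + 20\right) = \left(-9\right) \left(-59\right) = 531$)
$Q{\left(w \right)} = w + 2 w^{2}$ ($Q{\left(w \right)} = \left(w^{2} + w^{2}\right) + w = 2 w^{2} + w = w + 2 w^{2}$)
$\left(H{\left(z \right)} + \frac{1}{7844 + 9268}\right) + Q{\left(120 \right)} = \left(\left(39 + 531\right) + \frac{1}{7844 + 9268}\right) + 120 \left(1 + 2 \cdot 120\right) = \left(570 + \frac{1}{17112}\right) + 120 \left(1 + 240\right) = \left(570 + \frac{1}{17112}\right) + 120 \cdot 241 = \frac{9753841}{17112} + 28920 = \frac{504632881}{17112}$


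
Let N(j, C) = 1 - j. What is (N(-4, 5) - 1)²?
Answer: 16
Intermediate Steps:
(N(-4, 5) - 1)² = ((1 - 1*(-4)) - 1)² = ((1 + 4) - 1)² = (5 - 1)² = 4² = 16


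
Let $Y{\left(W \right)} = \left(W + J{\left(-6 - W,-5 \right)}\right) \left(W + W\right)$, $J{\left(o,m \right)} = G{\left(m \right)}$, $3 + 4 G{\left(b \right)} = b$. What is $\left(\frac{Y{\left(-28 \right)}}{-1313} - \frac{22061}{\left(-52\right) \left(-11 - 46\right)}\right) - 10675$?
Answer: $- \frac{3198321901}{299364} \approx -10684.0$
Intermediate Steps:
$G{\left(b \right)} = - \frac{3}{4} + \frac{b}{4}$
$J{\left(o,m \right)} = - \frac{3}{4} + \frac{m}{4}$
$Y{\left(W \right)} = 2 W \left(-2 + W\right)$ ($Y{\left(W \right)} = \left(W + \left(- \frac{3}{4} + \frac{1}{4} \left(-5\right)\right)\right) \left(W + W\right) = \left(W - 2\right) 2 W = \left(-2 + W\right) 2 W = 2 W \left(-2 + W\right)$)
$\left(\frac{Y{\left(-28 \right)}}{-1313} - \frac{22061}{\left(-52\right) \left(-11 - 46\right)}\right) - 10675 = \left(\frac{2 \left(-28\right) \left(-2 - 28\right)}{-1313} - \frac{22061}{\left(-52\right) \left(-11 - 46\right)}\right) - 10675 = \left(2 \left(-28\right) \left(-30\right) \left(- \frac{1}{1313}\right) - \frac{22061}{\left(-52\right) \left(-57\right)}\right) - 10675 = \left(1680 \left(- \frac{1}{1313}\right) - \frac{22061}{2964}\right) - 10675 = \left(- \frac{1680}{1313} - \frac{1697}{228}\right) - 10675 = - \frac{2611201}{299364} - 10675 = - \frac{3198321901}{299364}$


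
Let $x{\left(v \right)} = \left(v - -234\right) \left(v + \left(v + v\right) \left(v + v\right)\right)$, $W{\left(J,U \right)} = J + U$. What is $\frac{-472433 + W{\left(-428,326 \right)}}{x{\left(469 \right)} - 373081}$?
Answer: $- \frac{472535}{618486958} \approx -0.00076402$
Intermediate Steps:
$x{\left(v \right)} = \left(234 + v\right) \left(v + 4 v^{2}\right)$ ($x{\left(v \right)} = \left(v + 234\right) \left(v + 2 v 2 v\right) = \left(234 + v\right) \left(v + 4 v^{2}\right)$)
$\frac{-472433 + W{\left(-428,326 \right)}}{x{\left(469 \right)} - 373081} = \frac{-472433 + \left(-428 + 326\right)}{469 \left(234 + 4 \cdot 469^{2} + 937 \cdot 469\right) - 373081} = \frac{-472433 - 102}{469 \left(234 + 4 \cdot 219961 + 439453\right) - 373081} = - \frac{472535}{469 \left(234 + 879844 + 439453\right) - 373081} = - \frac{472535}{469 \cdot 1319531 - 373081} = - \frac{472535}{618860039 - 373081} = - \frac{472535}{618486958}$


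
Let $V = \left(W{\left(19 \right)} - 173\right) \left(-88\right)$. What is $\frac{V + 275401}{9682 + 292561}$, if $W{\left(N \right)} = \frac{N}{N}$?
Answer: $\frac{290537}{302243} \approx 0.96127$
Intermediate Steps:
$W{\left(N \right)} = 1$
$V = 15136$ ($V = \left(1 - 173\right) \left(-88\right) = \left(-172\right) \left(-88\right) = 15136$)
$\frac{V + 275401}{9682 + 292561} = \frac{15136 + 275401}{9682 + 292561} = \frac{290537}{302243}$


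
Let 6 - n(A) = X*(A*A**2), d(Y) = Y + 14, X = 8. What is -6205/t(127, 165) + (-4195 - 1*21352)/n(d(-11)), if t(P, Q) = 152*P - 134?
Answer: 8140549/67095 ≈ 121.33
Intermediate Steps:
t(P, Q) = -134 + 152*P
d(Y) = 14 + Y
n(A) = 6 - 8*A**3 (n(A) = 6 - 8*A*A**2 = 6 - 8*A**3)
-6205/t(127, 165) + (-4195 - 1*21352)/n(d(-11)) = -6205/(-134 + 152*127) + (-4195 - 1*21352)/(6 - 8*(14 - 11)**3) = -6205/(-134 + 19304) + (-4195 - 21352)/(6 - 8*3**3) = -6205/19170 - 25547/(6 - 8*27) = -6205*1/19170 - 25547/(6 - 216) = -1241/3834 - 25547/(-210) = -1241/3834 - 25547*(-1/210) = -1241/3834 + 25547/210 = 8140549/67095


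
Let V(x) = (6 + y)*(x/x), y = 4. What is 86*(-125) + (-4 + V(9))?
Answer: -10744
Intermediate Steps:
V(x) = 10 (V(x) = (6 + 4)*(x/x) = 10*1 = 10)
86*(-125) + (-4 + V(9)) = 86*(-125) + (-4 + 10) = -10750 + 6 = -10744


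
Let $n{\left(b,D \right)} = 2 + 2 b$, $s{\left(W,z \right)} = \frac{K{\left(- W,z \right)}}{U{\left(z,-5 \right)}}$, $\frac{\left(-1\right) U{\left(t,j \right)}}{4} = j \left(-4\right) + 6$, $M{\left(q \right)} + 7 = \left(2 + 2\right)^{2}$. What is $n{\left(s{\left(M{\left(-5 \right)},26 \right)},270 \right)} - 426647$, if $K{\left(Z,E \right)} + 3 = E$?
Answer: $- \frac{22185563}{52} \approx -4.2665 \cdot 10^{5}$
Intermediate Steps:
$K{\left(Z,E \right)} = -3 + E$
$M{\left(q \right)} = 9$ ($M{\left(q \right)} = -7 + \left(2 + 2\right)^{2} = -7 + 4^{2} = -7 + 16 = 9$)
$U{\left(t,j \right)} = -24 + 16 j$ ($U{\left(t,j \right)} = - 4 \left(j \left(-4\right) + 6\right) = - 4 \left(- 4 j + 6\right) = - 4 \left(6 - 4 j\right) = -24 + 16 j$)
$s{\left(W,z \right)} = \frac{3}{104} - \frac{z}{104}$ ($s{\left(W,z \right)} = \frac{-3 + z}{-24 + 16 \left(-5\right)} = \frac{-3 + z}{-24 - 80} = \frac{-3 + z}{-104} = \left(-3 + z\right) \left(- \frac{1}{104}\right) = \frac{3}{104} - \frac{z}{104}$)
$n{\left(s{\left(M{\left(-5 \right)},26 \right)},270 \right)} - 426647 = \left(2 + 2 \left(\frac{3}{104} - \frac{1}{4}\right)\right) - 426647 = \left(2 + 2 \left(- \frac{23}{104}\right)\right) - 426647 = \left(2 - \frac{23}{52}\right) - 426647 = \frac{81}{52} - 426647 = - \frac{22185563}{52}$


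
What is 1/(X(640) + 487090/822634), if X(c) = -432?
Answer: -411317/177445399 ≈ -0.0023180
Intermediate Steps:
1/(X(640) + 487090/822634) = 1/(-432 + 487090/822634) = 1/(-432 + 487090*(1/822634)) = 1/(-432 + 243545/411317) = 1/(-177445399/411317) = -411317/177445399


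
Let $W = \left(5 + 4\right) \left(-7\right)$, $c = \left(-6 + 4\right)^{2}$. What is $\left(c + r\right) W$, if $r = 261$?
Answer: $-16695$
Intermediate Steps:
$c = 4$ ($c = \left(-2\right)^{2} = 4$)
$W = -63$ ($W = 9 \left(-7\right) = -63$)
$\left(c + r\right) W = \left(4 + 261\right) \left(-63\right) = 265 \left(-63\right) = -16695$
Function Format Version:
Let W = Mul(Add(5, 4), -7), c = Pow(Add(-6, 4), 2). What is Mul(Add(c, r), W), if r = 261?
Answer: -16695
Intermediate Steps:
c = 4 (c = Pow(-2, 2) = 4)
W = -63 (W = Mul(9, -7) = -63)
Mul(Add(c, r), W) = Mul(Add(4, 261), -63) = Mul(265, -63) = -16695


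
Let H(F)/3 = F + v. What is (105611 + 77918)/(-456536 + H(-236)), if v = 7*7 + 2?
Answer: -183529/457091 ≈ -0.40152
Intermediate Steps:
v = 51 (v = 49 + 2 = 51)
H(F) = 153 + 3*F (H(F) = 3*(F + 51) = 3*(51 + F) = 153 + 3*F)
(105611 + 77918)/(-456536 + H(-236)) = (105611 + 77918)/(-456536 + (153 + 3*(-236))) = 183529/(-456536 + (153 - 708)) = 183529/(-456536 - 555) = 183529/(-457091) = 183529*(-1/457091) = -183529/457091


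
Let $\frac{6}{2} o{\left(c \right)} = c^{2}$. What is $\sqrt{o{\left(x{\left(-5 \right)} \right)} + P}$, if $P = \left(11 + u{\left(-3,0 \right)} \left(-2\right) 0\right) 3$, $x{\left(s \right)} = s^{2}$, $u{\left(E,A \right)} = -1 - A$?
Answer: $\frac{2 \sqrt{543}}{3} \approx 15.535$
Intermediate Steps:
$o{\left(c \right)} = \frac{c^{2}}{3}$
$P = 33$ ($P = \left(11 + \left(-1 - 0\right) \left(-2\right) 0\right) 3 = \left(11 + \left(-1 + 0\right) \left(-2\right) 0\right) 3 = \left(11 + \left(-1\right) \left(-2\right) 0\right) 3 = \left(11 + 2 \cdot 0\right) 3 = \left(11 + 0\right) 3 = 11 \cdot 3 = 33$)
$\sqrt{o{\left(x{\left(-5 \right)} \right)} + P} = \sqrt{\frac{\left(\left(-5\right)^{2}\right)^{2}}{3} + 33} = \sqrt{\frac{25^{2}}{3} + 33} = \sqrt{\frac{1}{3} \cdot 625 + 33} = \sqrt{\frac{625}{3} + 33} = \sqrt{\frac{724}{3}} = \frac{2 \sqrt{543}}{3}$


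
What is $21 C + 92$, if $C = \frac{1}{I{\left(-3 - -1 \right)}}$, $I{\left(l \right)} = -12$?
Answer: $\frac{361}{4} \approx 90.25$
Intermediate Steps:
$C = - \frac{1}{12}$ ($C = \frac{1}{-12} = - \frac{1}{12} \approx -0.083333$)
$21 C + 92 = 21 \left(- \frac{1}{12}\right) + 92 = - \frac{7}{4} + 92 = \frac{361}{4}$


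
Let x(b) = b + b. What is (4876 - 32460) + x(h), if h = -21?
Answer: -27626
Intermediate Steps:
x(b) = 2*b
(4876 - 32460) + x(h) = (4876 - 32460) + 2*(-21) = -27584 - 42 = -27626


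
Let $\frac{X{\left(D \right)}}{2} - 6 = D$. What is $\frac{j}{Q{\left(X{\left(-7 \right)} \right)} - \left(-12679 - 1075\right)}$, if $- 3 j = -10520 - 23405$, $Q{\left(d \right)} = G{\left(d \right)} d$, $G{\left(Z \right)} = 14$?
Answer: $\frac{33925}{41178} \approx 0.82386$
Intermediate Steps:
$X{\left(D \right)} = 12 + 2 D$
$Q{\left(d \right)} = 14 d$
$j = \frac{33925}{3}$ ($j = - \frac{-10520 - 23405}{3} = \left(- \frac{1}{3}\right) \left(-33925\right) = \frac{33925}{3} \approx 11308.0$)
$\frac{j}{Q{\left(X{\left(-7 \right)} \right)} - \left(-12679 - 1075\right)} = \frac{33925}{3 \left(14 \left(12 + 2 \left(-7\right)\right) - \left(-12679 - 1075\right)\right)} = \frac{33925}{3 \left(14 \left(12 - 14\right) - -13754\right)} = \frac{33925}{3 \left(14 \left(-2\right) + 13754\right)} = \frac{33925}{3 \left(-28 + 13754\right)} = \frac{33925}{3 \cdot 13726} = \frac{33925}{3} \cdot \frac{1}{13726} = \frac{33925}{41178}$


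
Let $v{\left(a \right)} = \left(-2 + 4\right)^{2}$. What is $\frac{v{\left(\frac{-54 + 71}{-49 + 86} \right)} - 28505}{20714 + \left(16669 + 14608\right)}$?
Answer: $- \frac{28501}{51991} \approx -0.54819$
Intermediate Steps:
$v{\left(a \right)} = 4$ ($v{\left(a \right)} = 2^{2} = 4$)
$\frac{v{\left(\frac{-54 + 71}{-49 + 86} \right)} - 28505}{20714 + \left(16669 + 14608\right)} = \frac{4 - 28505}{20714 + \left(16669 + 14608\right)} = - \frac{28501}{20714 + 31277} = - \frac{28501}{51991}$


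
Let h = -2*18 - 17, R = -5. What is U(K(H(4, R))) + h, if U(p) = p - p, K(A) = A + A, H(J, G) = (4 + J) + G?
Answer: -53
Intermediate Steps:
H(J, G) = 4 + G + J
K(A) = 2*A
h = -53 (h = -36 - 17 = -53)
U(p) = 0
U(K(H(4, R))) + h = 0 - 53 = -53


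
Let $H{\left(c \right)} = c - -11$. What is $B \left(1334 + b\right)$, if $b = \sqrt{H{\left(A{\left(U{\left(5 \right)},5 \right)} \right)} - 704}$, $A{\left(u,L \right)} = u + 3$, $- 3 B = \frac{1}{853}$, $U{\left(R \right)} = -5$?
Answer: $- \frac{1334}{2559} - \frac{i \sqrt{695}}{2559} \approx -0.5213 - 0.010302 i$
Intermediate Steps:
$B = - \frac{1}{2559}$ ($B = - \frac{1}{3 \cdot 853} = \left(- \frac{1}{3}\right) \frac{1}{853} = - \frac{1}{2559} \approx -0.00039078$)
$A{\left(u,L \right)} = 3 + u$
$H{\left(c \right)} = 11 + c$ ($H{\left(c \right)} = c + 11 = 11 + c$)
$b = i \sqrt{695}$ ($b = \sqrt{\left(11 + \left(3 - 5\right)\right) - 704} = \sqrt{\left(11 - 2\right) - 704} = \sqrt{9 - 704} = \sqrt{-695} = i \sqrt{695} \approx 26.363 i$)
$B \left(1334 + b\right) = - \frac{1334 + i \sqrt{695}}{2559} = - \frac{1334}{2559} - \frac{i \sqrt{695}}{2559}$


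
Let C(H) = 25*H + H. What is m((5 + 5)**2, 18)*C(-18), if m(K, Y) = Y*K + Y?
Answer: -850824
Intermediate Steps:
m(K, Y) = Y + K*Y (m(K, Y) = K*Y + Y = Y + K*Y)
C(H) = 26*H
m((5 + 5)**2, 18)*C(-18) = (18*(1 + (5 + 5)**2))*(26*(-18)) = (18*(1 + 10**2))*(-468) = (18*(1 + 100))*(-468) = (18*101)*(-468) = 1818*(-468) = -850824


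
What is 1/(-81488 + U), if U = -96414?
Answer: -1/177902 ≈ -5.6211e-6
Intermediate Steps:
1/(-81488 + U) = 1/(-81488 - 96414) = 1/(-177902) = -1/177902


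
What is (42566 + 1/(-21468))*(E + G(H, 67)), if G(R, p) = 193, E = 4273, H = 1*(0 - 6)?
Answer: 2040530778671/10734 ≈ 1.9010e+8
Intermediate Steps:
H = -6 (H = 1*(-6) = -6)
(42566 + 1/(-21468))*(E + G(H, 67)) = (42566 + 1/(-21468))*(4273 + 193) = (42566 - 1/21468)*4466 = (913806887/21468)*4466 = 2040530778671/10734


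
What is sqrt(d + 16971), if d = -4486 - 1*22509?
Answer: 2*I*sqrt(2506) ≈ 100.12*I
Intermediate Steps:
d = -26995 (d = -4486 - 22509 = -26995)
sqrt(d + 16971) = sqrt(-26995 + 16971) = sqrt(-10024) = 2*I*sqrt(2506)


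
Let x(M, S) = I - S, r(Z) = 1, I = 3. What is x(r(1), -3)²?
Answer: 36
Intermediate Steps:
x(M, S) = 3 - S
x(r(1), -3)² = (3 - 1*(-3))² = (3 + 3)² = 6² = 36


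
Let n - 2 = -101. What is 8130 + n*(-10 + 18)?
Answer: 7338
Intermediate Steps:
n = -99 (n = 2 - 101 = -99)
8130 + n*(-10 + 18) = 8130 - 99*(-10 + 18) = 8130 - 99*8 = 8130 - 792 = 7338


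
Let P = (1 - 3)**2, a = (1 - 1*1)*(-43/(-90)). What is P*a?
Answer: 0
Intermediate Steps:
a = 0 (a = (1 - 1)*(-43*(-1/90)) = 0*(43/90) = 0)
P = 4 (P = (-2)**2 = 4)
P*a = 4*0 = 0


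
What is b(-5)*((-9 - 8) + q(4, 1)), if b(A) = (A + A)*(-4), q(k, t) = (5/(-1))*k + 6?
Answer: -1240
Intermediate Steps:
q(k, t) = 6 - 5*k (q(k, t) = (5*(-1))*k + 6 = -5*k + 6 = 6 - 5*k)
b(A) = -8*A (b(A) = (2*A)*(-4) = -8*A)
b(-5)*((-9 - 8) + q(4, 1)) = (-8*(-5))*((-9 - 8) + (6 - 5*4)) = 40*(-17 + (6 - 20)) = 40*(-17 - 14) = 40*(-31) = -1240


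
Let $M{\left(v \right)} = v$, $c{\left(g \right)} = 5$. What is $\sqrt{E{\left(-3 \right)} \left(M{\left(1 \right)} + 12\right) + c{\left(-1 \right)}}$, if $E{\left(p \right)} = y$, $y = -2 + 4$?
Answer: $\sqrt{31} \approx 5.5678$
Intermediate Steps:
$y = 2$
$E{\left(p \right)} = 2$
$\sqrt{E{\left(-3 \right)} \left(M{\left(1 \right)} + 12\right) + c{\left(-1 \right)}} = \sqrt{2 \left(1 + 12\right) + 5} = \sqrt{2 \cdot 13 + 5} = \sqrt{26 + 5} = \sqrt{31}$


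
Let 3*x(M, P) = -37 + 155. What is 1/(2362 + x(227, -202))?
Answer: 3/7204 ≈ 0.00041644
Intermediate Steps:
x(M, P) = 118/3 (x(M, P) = (-37 + 155)/3 = (⅓)*118 = 118/3)
1/(2362 + x(227, -202)) = 1/(2362 + 118/3) = 1/(7204/3) = 3/7204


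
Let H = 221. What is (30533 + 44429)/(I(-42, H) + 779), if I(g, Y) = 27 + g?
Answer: 37481/382 ≈ 98.118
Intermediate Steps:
(30533 + 44429)/(I(-42, H) + 779) = (30533 + 44429)/((27 - 42) + 779) = 74962/(-15 + 779) = 74962/764 = 74962*(1/764) = 37481/382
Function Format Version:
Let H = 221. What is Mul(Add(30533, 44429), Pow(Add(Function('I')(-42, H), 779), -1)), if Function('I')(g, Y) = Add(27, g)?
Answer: Rational(37481, 382) ≈ 98.118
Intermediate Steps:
Mul(Add(30533, 44429), Pow(Add(Function('I')(-42, H), 779), -1)) = Mul(Add(30533, 44429), Pow(Add(Add(27, -42), 779), -1)) = Mul(74962, Pow(Add(-15, 779), -1)) = Mul(74962, Pow(764, -1)) = Mul(74962, Rational(1, 764)) = Rational(37481, 382)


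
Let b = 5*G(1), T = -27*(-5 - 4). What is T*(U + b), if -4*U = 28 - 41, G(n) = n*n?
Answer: 8019/4 ≈ 2004.8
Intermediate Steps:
G(n) = n²
T = 243 (T = -27*(-9) = -9*(-27) = 243)
b = 5 (b = 5*1² = 5*1 = 5)
U = 13/4 (U = -(28 - 41)/4 = -¼*(-13) = 13/4 ≈ 3.2500)
T*(U + b) = 243*(13/4 + 5) = 243*(33/4) = 8019/4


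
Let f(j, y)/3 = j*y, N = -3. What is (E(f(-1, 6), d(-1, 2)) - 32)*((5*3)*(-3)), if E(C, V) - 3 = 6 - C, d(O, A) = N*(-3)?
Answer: 225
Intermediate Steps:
f(j, y) = 3*j*y (f(j, y) = 3*(j*y) = 3*j*y)
d(O, A) = 9 (d(O, A) = -3*(-3) = 9)
E(C, V) = 9 - C (E(C, V) = 3 + (6 - C) = 9 - C)
(E(f(-1, 6), d(-1, 2)) - 32)*((5*3)*(-3)) = ((9 - 3*(-1)*6) - 32)*((5*3)*(-3)) = ((9 - 1*(-18)) - 32)*(15*(-3)) = ((9 + 18) - 32)*(-45) = (27 - 32)*(-45) = -5*(-45) = 225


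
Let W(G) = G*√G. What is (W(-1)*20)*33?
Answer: -660*I ≈ -660.0*I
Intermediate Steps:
W(G) = G^(3/2)
(W(-1)*20)*33 = ((-1)^(3/2)*20)*33 = (-I*20)*33 = -20*I*33 = -660*I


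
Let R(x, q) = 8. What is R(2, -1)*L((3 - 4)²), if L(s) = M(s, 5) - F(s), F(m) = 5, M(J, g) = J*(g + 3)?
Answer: 24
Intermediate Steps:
M(J, g) = J*(3 + g)
L(s) = -5 + 8*s (L(s) = s*(3 + 5) - 1*5 = s*8 - 5 = 8*s - 5 = -5 + 8*s)
R(2, -1)*L((3 - 4)²) = 8*(-5 + 8*(3 - 4)²) = 8*(-5 + 8*(-1)²) = 8*(-5 + 8*1) = 8*(-5 + 8) = 8*3 = 24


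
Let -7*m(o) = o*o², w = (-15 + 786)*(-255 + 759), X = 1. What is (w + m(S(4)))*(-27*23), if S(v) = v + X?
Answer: -1689097023/7 ≈ -2.4130e+8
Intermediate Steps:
w = 388584 (w = 771*504 = 388584)
S(v) = 1 + v (S(v) = v + 1 = 1 + v)
m(o) = -o³/7 (m(o) = -o*o²/7 = -o³/7)
(w + m(S(4)))*(-27*23) = (388584 - (1 + 4)³/7)*(-27*23) = (388584 - ⅐*5³)*(-621) = (388584 - ⅐*125)*(-621) = (388584 - 125/7)*(-621) = (2719963/7)*(-621) = -1689097023/7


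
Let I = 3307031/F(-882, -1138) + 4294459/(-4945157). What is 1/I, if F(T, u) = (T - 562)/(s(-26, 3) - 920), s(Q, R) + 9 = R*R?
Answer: 1785201677/3761369574439711 ≈ 4.7461e-7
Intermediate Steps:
s(Q, R) = -9 + R² (s(Q, R) = -9 + R*R = -9 + R²)
F(T, u) = 281/460 - T/920 (F(T, u) = (T - 562)/((-9 + 3²) - 920) = (-562 + T)/((-9 + 9) - 920) = (-562 + T)/(0 - 920) = (-562 + T)/(-920) = (-562 + T)*(-1/920) = 281/460 - T/920)
I = 3761369574439711/1785201677 (I = 3307031/(281/460 - 1/920*(-882)) + 4294459/(-4945157) = 3307031/(281/460 + 441/460) + 4294459*(-1/4945157) = 3307031/(361/230) - 4294459/4945157 = 3307031*(230/361) - 4294459/4945157 = 760617130/361 - 4294459/4945157 = 3761369574439711/1785201677 ≈ 2.1070e+6)
1/I = 1/(3761369574439711/1785201677) = 1785201677/3761369574439711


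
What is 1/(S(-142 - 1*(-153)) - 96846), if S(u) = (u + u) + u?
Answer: -1/96813 ≈ -1.0329e-5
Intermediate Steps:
S(u) = 3*u (S(u) = 2*u + u = 3*u)
1/(S(-142 - 1*(-153)) - 96846) = 1/(3*(-142 - 1*(-153)) - 96846) = 1/(3*(-142 + 153) - 96846) = 1/(3*11 - 96846) = 1/(33 - 96846) = 1/(-96813) = -1/96813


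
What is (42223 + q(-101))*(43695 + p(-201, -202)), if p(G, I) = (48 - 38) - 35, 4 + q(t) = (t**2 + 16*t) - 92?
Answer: 2214593040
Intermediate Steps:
q(t) = -96 + t**2 + 16*t (q(t) = -4 + ((t**2 + 16*t) - 92) = -4 + (-92 + t**2 + 16*t) = -96 + t**2 + 16*t)
p(G, I) = -25 (p(G, I) = 10 - 35 = -25)
(42223 + q(-101))*(43695 + p(-201, -202)) = (42223 + (-96 + (-101)**2 + 16*(-101)))*(43695 - 25) = (42223 + (-96 + 10201 - 1616))*43670 = (42223 + 8489)*43670 = 50712*43670 = 2214593040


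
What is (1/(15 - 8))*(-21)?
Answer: -3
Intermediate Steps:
(1/(15 - 8))*(-21) = (1/7)*(-21) = (1*(⅐))*(-21) = (⅐)*(-21) = -3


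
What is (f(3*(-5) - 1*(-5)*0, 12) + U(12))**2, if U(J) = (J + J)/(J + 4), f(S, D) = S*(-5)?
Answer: 23409/4 ≈ 5852.3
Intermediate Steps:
f(S, D) = -5*S
U(J) = 2*J/(4 + J) (U(J) = (2*J)/(4 + J) = 2*J/(4 + J))
(f(3*(-5) - 1*(-5)*0, 12) + U(12))**2 = (-5*(3*(-5) - 1*(-5)*0) + 2*12/(4 + 12))**2 = (-5*(-15 + 5*0) + 2*12/16)**2 = (-5*(-15 + 0) + 2*12*(1/16))**2 = (-5*(-15) + 3/2)**2 = (75 + 3/2)**2 = (153/2)**2 = 23409/4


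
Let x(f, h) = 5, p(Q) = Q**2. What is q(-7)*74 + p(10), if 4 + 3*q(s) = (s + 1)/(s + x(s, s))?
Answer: 226/3 ≈ 75.333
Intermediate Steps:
q(s) = -4/3 + (1 + s)/(3*(5 + s)) (q(s) = -4/3 + ((s + 1)/(s + 5))/3 = -4/3 + ((1 + s)/(5 + s))/3 = -4/3 + (1 + s)/(3*(5 + s)))
q(-7)*74 + p(10) = ((-19/3 - 1*(-7))/(5 - 7))*74 + 10**2 = ((-19/3 + 7)/(-2))*74 + 100 = -1/2*2/3*74 + 100 = -1/3*74 + 100 = -74/3 + 100 = 226/3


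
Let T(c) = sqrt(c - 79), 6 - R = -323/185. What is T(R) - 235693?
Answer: -235693 + 13*I*sqrt(14430)/185 ≈ -2.3569e+5 + 8.4412*I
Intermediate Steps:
R = 1433/185 (R = 6 - (-323)/185 = 6 - 1*(-323/185) = 6 + 323/185 = 1433/185 ≈ 7.7459)
T(c) = sqrt(-79 + c)
T(R) - 235693 = sqrt(-79 + 1433/185) - 235693 = sqrt(-13182/185) - 235693 = 13*I*sqrt(14430)/185 - 235693 = -235693 + 13*I*sqrt(14430)/185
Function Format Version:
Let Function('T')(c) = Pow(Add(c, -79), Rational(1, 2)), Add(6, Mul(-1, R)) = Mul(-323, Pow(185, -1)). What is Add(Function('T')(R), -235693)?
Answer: Add(-235693, Mul(Rational(13, 185), I, Pow(14430, Rational(1, 2)))) ≈ Add(-2.3569e+5, Mul(8.4412, I))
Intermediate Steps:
R = Rational(1433, 185) (R = Add(6, Mul(-1, Mul(-323, Pow(185, -1)))) = Add(6, Mul(-1, Mul(-323, Rational(1, 185)))) = Add(6, Mul(-1, Rational(-323, 185))) = Add(6, Rational(323, 185)) = Rational(1433, 185) ≈ 7.7459)
Function('T')(c) = Pow(Add(-79, c), Rational(1, 2))
Add(Function('T')(R), -235693) = Add(Pow(Add(-79, Rational(1433, 185)), Rational(1, 2)), -235693) = Add(Pow(Rational(-13182, 185), Rational(1, 2)), -235693) = Add(Mul(Rational(13, 185), I, Pow(14430, Rational(1, 2))), -235693) = Add(-235693, Mul(Rational(13, 185), I, Pow(14430, Rational(1, 2))))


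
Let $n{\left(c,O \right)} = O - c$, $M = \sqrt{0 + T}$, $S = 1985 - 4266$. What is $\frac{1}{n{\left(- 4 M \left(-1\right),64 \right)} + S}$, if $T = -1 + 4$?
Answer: $- \frac{739}{1638347} + \frac{4 \sqrt{3}}{4915041} \approx -0.00044965$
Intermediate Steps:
$T = 3$
$S = -2281$ ($S = 1985 - 4266 = -2281$)
$M = \sqrt{3}$ ($M = \sqrt{0 + 3} = \sqrt{3} \approx 1.732$)
$\frac{1}{n{\left(- 4 M \left(-1\right),64 \right)} + S} = \frac{1}{\left(64 - - 4 \sqrt{3} \left(-1\right)\right) - 2281} = \frac{1}{\left(64 - 4 \sqrt{3}\right) - 2281} = \frac{1}{-2217 - 4 \sqrt{3}}$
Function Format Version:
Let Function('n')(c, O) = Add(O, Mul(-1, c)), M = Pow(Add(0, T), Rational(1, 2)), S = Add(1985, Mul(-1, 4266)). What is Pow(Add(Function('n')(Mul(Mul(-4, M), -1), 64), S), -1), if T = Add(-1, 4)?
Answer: Add(Rational(-739, 1638347), Mul(Rational(4, 4915041), Pow(3, Rational(1, 2)))) ≈ -0.00044965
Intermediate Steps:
T = 3
S = -2281 (S = Add(1985, -4266) = -2281)
M = Pow(3, Rational(1, 2)) (M = Pow(Add(0, 3), Rational(1, 2)) = Pow(3, Rational(1, 2)) ≈ 1.7320)
Pow(Add(Function('n')(Mul(Mul(-4, M), -1), 64), S), -1) = Pow(Add(Add(64, Mul(-1, Mul(Mul(-4, Pow(3, Rational(1, 2))), -1))), -2281), -1) = Pow(Add(Add(64, Mul(-1, Mul(4, Pow(3, Rational(1, 2))))), -2281), -1) = Pow(Add(Add(64, Mul(-4, Pow(3, Rational(1, 2)))), -2281), -1) = Pow(Add(-2217, Mul(-4, Pow(3, Rational(1, 2)))), -1)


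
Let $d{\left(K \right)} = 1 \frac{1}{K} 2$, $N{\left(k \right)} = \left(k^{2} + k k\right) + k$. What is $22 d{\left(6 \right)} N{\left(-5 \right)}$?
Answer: $330$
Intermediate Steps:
$N{\left(k \right)} = k + 2 k^{2}$ ($N{\left(k \right)} = \left(k^{2} + k^{2}\right) + k = 2 k^{2} + k = k + 2 k^{2}$)
$d{\left(K \right)} = \frac{2}{K}$ ($d{\left(K \right)} = \frac{1}{K} 2 = \frac{2}{K}$)
$22 d{\left(6 \right)} N{\left(-5 \right)} = 22 \cdot \frac{2}{6} \left(- 5 \left(1 + 2 \left(-5\right)\right)\right) = 22 \cdot 2 \cdot \frac{1}{6} \left(- 5 \left(1 - 10\right)\right) = 22 \cdot \frac{1}{3} \left(\left(-5\right) \left(-9\right)\right) = \frac{22}{3} \cdot 45 = 330$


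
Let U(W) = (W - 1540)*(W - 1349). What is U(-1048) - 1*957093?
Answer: 5246343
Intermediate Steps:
U(W) = (-1540 + W)*(-1349 + W)
U(-1048) - 1*957093 = (2077460 + (-1048)**2 - 2889*(-1048)) - 1*957093 = (2077460 + 1098304 + 3027672) - 957093 = 6203436 - 957093 = 5246343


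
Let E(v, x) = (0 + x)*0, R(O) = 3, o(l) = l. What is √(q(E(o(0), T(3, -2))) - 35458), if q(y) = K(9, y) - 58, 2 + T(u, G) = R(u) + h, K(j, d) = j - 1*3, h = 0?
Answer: I*√35510 ≈ 188.44*I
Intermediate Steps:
K(j, d) = -3 + j (K(j, d) = j - 3 = -3 + j)
T(u, G) = 1 (T(u, G) = -2 + (3 + 0) = -2 + 3 = 1)
E(v, x) = 0 (E(v, x) = x*0 = 0)
q(y) = -52 (q(y) = (-3 + 9) - 58 = 6 - 58 = -52)
√(q(E(o(0), T(3, -2))) - 35458) = √(-52 - 35458) = √(-35510) = I*√35510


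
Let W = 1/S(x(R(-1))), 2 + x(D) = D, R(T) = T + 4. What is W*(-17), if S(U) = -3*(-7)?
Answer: -17/21 ≈ -0.80952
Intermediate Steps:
R(T) = 4 + T
x(D) = -2 + D
S(U) = 21
W = 1/21 ≈ 0.047619
W*(-17) = (1/21)*(-17) = -17/21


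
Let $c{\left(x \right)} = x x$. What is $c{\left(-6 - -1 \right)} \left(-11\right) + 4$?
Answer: $-271$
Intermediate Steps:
$c{\left(x \right)} = x^{2}$
$c{\left(-6 - -1 \right)} \left(-11\right) + 4 = \left(-6 - -1\right)^{2} \left(-11\right) + 4 = \left(-6 + 1\right)^{2} \left(-11\right) + 4 = \left(-5\right)^{2} \left(-11\right) + 4 = 25 \left(-11\right) + 4 = -275 + 4 = -271$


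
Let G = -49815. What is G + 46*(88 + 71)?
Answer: -42501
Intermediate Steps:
G + 46*(88 + 71) = -49815 + 46*(88 + 71) = -49815 + 46*159 = -49815 + 7314 = -42501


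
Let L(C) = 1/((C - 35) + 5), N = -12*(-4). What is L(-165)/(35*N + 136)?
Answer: -1/354120 ≈ -2.8239e-6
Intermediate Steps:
N = 48
L(C) = 1/(-30 + C) (L(C) = 1/((-35 + C) + 5) = 1/(-30 + C))
L(-165)/(35*N + 136) = 1/((-30 - 165)*(35*48 + 136)) = 1/((-195)*(1680 + 136)) = -1/195/1816 = -1/195*1/1816 = -1/354120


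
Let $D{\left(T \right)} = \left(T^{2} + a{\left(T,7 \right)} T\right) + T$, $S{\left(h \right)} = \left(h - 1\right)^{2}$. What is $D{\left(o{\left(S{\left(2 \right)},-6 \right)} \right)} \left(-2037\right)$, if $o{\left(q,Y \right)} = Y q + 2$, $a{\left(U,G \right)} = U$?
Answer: $-57036$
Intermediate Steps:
$S{\left(h \right)} = \left(-1 + h\right)^{2}$
$o{\left(q,Y \right)} = 2 + Y q$
$D{\left(T \right)} = T + 2 T^{2}$ ($D{\left(T \right)} = \left(T^{2} + T T\right) + T = \left(T^{2} + T^{2}\right) + T = 2 T^{2} + T = T + 2 T^{2}$)
$D{\left(o{\left(S{\left(2 \right)},-6 \right)} \right)} \left(-2037\right) = \left(2 - 6 \left(-1 + 2\right)^{2}\right) \left(1 + 2 \left(2 - 6 \left(-1 + 2\right)^{2}\right)\right) \left(-2037\right) = \left(2 - 6 \cdot 1^{2}\right) \left(1 + 2 \left(2 - 6 \cdot 1^{2}\right)\right) \left(-2037\right) = \left(2 - 6\right) \left(1 + 2 \left(2 - 6\right)\right) \left(-2037\right) = - 4 \left(1 + 2 \left(-4\right)\right) \left(-2037\right) = - 4 \left(1 - 8\right) \left(-2037\right) = \left(-4\right) \left(-7\right) \left(-2037\right) = 28 \left(-2037\right) = -57036$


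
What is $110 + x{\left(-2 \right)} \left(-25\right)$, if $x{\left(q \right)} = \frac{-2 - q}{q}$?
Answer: $110$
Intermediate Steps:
$x{\left(q \right)} = \frac{-2 - q}{q}$
$110 + x{\left(-2 \right)} \left(-25\right) = 110 + \frac{-2 - -2}{-2} \left(-25\right) = 110 + - \frac{-2 + 2}{2} \left(-25\right) = 110 + \left(- \frac{1}{2}\right) 0 \left(-25\right) = 110 + 0 \left(-25\right) = 110 + 0 = 110$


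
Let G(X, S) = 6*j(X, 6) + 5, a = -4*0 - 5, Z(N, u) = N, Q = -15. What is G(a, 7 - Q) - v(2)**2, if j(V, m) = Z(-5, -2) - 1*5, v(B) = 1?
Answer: -56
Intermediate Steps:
a = -5 (a = 0 - 5 = -5)
j(V, m) = -10 (j(V, m) = -5 - 1*5 = -5 - 5 = -10)
G(X, S) = -55 (G(X, S) = 6*(-10) + 5 = -60 + 5 = -55)
G(a, 7 - Q) - v(2)**2 = -55 - 1*1**2 = -55 - 1*1 = -55 - 1 = -56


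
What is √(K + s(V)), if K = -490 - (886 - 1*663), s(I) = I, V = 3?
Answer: I*√710 ≈ 26.646*I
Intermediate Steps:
K = -713 (K = -490 - (886 - 663) = -490 - 1*223 = -490 - 223 = -713)
√(K + s(V)) = √(-713 + 3) = √(-710) = I*√710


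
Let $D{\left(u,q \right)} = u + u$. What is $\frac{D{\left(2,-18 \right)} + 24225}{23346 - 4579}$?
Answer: $\frac{24229}{18767} \approx 1.291$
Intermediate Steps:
$D{\left(u,q \right)} = 2 u$
$\frac{D{\left(2,-18 \right)} + 24225}{23346 - 4579} = \frac{2 \cdot 2 + 24225}{23346 - 4579} = \frac{4 + 24225}{18767} = 24229 \cdot \frac{1}{18767} = \frac{24229}{18767}$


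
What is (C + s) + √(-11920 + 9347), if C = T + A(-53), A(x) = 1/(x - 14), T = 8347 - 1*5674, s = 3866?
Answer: 438112/67 + I*√2573 ≈ 6539.0 + 50.725*I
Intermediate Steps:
T = 2673 (T = 8347 - 5674 = 2673)
A(x) = 1/(-14 + x)
C = 179090/67 (C = 2673 + 1/(-14 - 53) = 2673 + 1/(-67) = 2673 - 1/67 = 179090/67 ≈ 2673.0)
(C + s) + √(-11920 + 9347) = (179090/67 + 3866) + √(-11920 + 9347) = 438112/67 + √(-2573) = 438112/67 + I*√2573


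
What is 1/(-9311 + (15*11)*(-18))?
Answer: -1/12281 ≈ -8.1427e-5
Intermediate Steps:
1/(-9311 + (15*11)*(-18)) = 1/(-9311 + 165*(-18)) = 1/(-9311 - 2970) = 1/(-12281) = -1/12281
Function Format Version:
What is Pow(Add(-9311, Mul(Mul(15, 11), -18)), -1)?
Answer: Rational(-1, 12281) ≈ -8.1427e-5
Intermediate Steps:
Pow(Add(-9311, Mul(Mul(15, 11), -18)), -1) = Pow(Add(-9311, Mul(165, -18)), -1) = Pow(Add(-9311, -2970), -1) = Pow(-12281, -1) = Rational(-1, 12281)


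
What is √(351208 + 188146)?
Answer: √539354 ≈ 734.41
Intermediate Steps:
√(351208 + 188146) = √539354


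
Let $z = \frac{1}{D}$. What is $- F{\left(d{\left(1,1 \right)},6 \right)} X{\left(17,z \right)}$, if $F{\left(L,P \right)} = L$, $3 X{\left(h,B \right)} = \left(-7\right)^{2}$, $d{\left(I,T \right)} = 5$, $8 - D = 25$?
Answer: $- \frac{245}{3} \approx -81.667$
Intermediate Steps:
$D = -17$ ($D = 8 - 25 = -17$)
$z = - \frac{1}{17}$ ($z = \frac{1}{-17} = - \frac{1}{17} \approx -0.058824$)
$X{\left(h,B \right)} = \frac{49}{3}$ ($X{\left(h,B \right)} = \frac{\left(-7\right)^{2}}{3} = \frac{1}{3} \cdot 49 = \frac{49}{3}$)
$- F{\left(d{\left(1,1 \right)},6 \right)} X{\left(17,z \right)} = \left(-1\right) 5 \cdot \frac{49}{3} = \left(-5\right) \frac{49}{3} = - \frac{245}{3}$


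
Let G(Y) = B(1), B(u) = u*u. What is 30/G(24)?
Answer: 30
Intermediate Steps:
B(u) = u²
G(Y) = 1 (G(Y) = 1² = 1)
30/G(24) = 30/1 = 30*1 = 30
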